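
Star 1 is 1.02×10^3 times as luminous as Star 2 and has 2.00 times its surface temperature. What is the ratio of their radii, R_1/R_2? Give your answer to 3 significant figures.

7.98

L ∝ R²T⁴ gives R ∝ √L / T², so
R_1/R_2 = √(1.02×10^3) / (2.00)² = 31.94 / 4.000 = 7.984.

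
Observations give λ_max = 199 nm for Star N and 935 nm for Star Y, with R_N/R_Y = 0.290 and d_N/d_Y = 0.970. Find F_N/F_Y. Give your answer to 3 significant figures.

Wien's law: T_N/T_Y = λ_Y/λ_N = 935/199 = 4.698.
L_N/L_Y = (R_N/R_Y)²(T_N/T_Y)⁴ = (0.290)²(4.698)⁴ = 40.99.
F_N/F_Y = (L_N/L_Y)/(d_N/d_Y)² = 40.99/(0.970)² = 43.56.

43.6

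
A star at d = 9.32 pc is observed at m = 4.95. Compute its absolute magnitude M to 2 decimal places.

M = m − 5 log₁₀(d/10 pc) = 4.95 − 5 log₁₀(9.32/10)
  = 4.95 − 5 × -0.031 = 4.95 − -0.15 = 5.10.

5.10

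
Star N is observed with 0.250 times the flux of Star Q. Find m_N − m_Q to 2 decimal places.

m_N − m_Q = −2.5 log₁₀(F_N/F_Q) = −2.5 log₁₀(0.250) = −2.5 × (-0.602) = 1.505.

1.51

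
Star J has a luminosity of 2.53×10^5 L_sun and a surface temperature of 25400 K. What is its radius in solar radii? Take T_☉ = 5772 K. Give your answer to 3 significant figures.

26.0 solar radii

R/R_☉ = √(L/L_☉) / (T/T_☉)² = √(2.53×10^5) / (4.401)²
       = 503.0 / 19.36 = 25.97.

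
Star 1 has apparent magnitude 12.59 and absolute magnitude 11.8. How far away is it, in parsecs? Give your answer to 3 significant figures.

14.4 pc

m − M = 5 log₁₀(d/10 pc)
12.59 − (11.8) = 0.79 = 5 log₁₀(d/10)
d = 10 × 10^(0.79/5) = 10 × 10^0.158 = 14.39 pc.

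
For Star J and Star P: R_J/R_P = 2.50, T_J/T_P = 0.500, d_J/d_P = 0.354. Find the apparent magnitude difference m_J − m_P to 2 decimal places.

L_J/L_P = (2.50)²(0.500)⁴ = 0.3906.
F_J/F_P = (L_J/L_P)/(d_J/d_P)² = 0.3906/0.1253 = 3.117.
m_J − m_P = −2.5 log₁₀(3.117) = -1.23.

-1.23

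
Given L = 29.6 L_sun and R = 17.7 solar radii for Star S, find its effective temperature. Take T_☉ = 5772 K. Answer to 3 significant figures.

T/T_☉ = (L/L_☉)^(1/4) / (R/R_☉)^(1/2)
T = 5772 × (29.6)^(1/4) / √(17.7) = 5772 × 2.333 / 4.207 = 3200 K.

3.20×10^3 K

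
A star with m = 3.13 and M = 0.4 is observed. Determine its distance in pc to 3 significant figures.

35.2 pc

m − M = 5 log₁₀(d/10 pc)
3.13 − (0.4) = 2.73 = 5 log₁₀(d/10)
d = 10 × 10^(2.73/5) = 10 × 10^0.546 = 35.16 pc.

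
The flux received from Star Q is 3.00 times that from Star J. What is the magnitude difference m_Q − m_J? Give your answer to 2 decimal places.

-1.19

m_Q − m_J = −2.5 log₁₀(F_Q/F_J) = −2.5 log₁₀(3.00) = −2.5 × (0.477) = -1.193.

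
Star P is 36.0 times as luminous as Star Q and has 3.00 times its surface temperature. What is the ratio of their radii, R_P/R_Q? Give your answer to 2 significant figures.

0.67

L ∝ R²T⁴ gives R ∝ √L / T², so
R_P/R_Q = √(36.0) / (3.00)² = 6.000 / 9.000 = 0.6667.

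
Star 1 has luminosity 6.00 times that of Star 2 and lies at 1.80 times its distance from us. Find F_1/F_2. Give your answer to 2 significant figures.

F = L/(4πd²), so F_1/F_2 = (L_1/L_2) / (d_1/d_2)²
= 6.00 / (1.80)² = 6.00 / 3.240 = 1.852.

1.9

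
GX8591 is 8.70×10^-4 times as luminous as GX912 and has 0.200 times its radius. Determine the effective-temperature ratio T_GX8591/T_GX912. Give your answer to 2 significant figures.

L ∝ R²T⁴ gives T ∝ (L/R²)^(1/4), so
T_GX8591/T_GX912 = (8.70×10^-4 / 0.200²)^(1/4) = (0.02175)^(1/4) = 0.3840.

0.38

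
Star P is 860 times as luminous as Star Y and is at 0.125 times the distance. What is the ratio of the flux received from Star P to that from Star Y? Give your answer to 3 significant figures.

F = L/(4πd²), so F_P/F_Y = (L_P/L_Y) / (d_P/d_Y)²
= 860 / (0.125)² = 860 / 0.01562 = 5.504×10^4.

5.50×10^4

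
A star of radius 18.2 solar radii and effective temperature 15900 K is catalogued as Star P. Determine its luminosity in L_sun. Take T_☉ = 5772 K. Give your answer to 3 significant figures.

L/L_☉ = (R/R_☉)² (T/T_☉)⁴ = (18.2)² × (15900/5772)⁴
       = 331.2 × (2.755)⁴ = 331.2 × 57.58 = 1.907×10^4.

1.91×10^4 L_sun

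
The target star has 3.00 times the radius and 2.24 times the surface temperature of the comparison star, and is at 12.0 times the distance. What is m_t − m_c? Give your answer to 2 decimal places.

L_t/L_c = (3.00)²(2.24)⁴ = 226.6.
F_t/F_c = (L_t/L_c)/(d_t/d_c)² = 226.6/144.0 = 1.574.
m_t − m_c = −2.5 log₁₀(1.574) = -0.49.

-0.49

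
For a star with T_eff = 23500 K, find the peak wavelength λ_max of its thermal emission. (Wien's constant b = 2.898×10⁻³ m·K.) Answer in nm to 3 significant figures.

λ_max = b/T = 2.898×10⁻³ / 23500 = 1.23×10^-7 m = 123.3 nm.

123 nm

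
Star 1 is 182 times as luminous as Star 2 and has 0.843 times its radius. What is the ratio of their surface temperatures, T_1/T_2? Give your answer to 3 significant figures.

4.00

L ∝ R²T⁴ gives T ∝ (L/R²)^(1/4), so
T_1/T_2 = (182 / 0.843²)^(1/4) = (256.1)^(1/4) = 4.000.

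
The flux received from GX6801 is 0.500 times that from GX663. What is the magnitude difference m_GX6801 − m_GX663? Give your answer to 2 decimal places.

0.75

m_GX6801 − m_GX663 = −2.5 log₁₀(F_GX6801/F_GX663) = −2.5 log₁₀(0.500) = −2.5 × (-0.301) = 0.753.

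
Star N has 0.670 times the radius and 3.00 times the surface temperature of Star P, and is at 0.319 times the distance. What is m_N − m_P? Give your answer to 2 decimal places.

L_N/L_P = (0.670)²(3.00)⁴ = 36.36.
F_N/F_P = (L_N/L_P)/(d_N/d_P)² = 36.36/0.1018 = 357.3.
m_N − m_P = −2.5 log₁₀(357.3) = -6.38.

-6.38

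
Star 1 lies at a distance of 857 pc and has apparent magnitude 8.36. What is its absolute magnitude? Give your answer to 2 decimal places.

M = m − 5 log₁₀(d/10 pc) = 8.36 − 5 log₁₀(857/10)
  = 8.36 − 5 × 1.933 = 8.36 − 9.66 = -1.30.

-1.30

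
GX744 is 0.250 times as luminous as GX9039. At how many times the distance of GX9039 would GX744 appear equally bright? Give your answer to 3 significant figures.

0.500

Equal flux requires L_GX744/d_GX744² = L_GX9039/d_GX9039², so d_GX744/d_GX9039 = √(L_GX744/L_GX9039)
= √(0.250) = 0.5000.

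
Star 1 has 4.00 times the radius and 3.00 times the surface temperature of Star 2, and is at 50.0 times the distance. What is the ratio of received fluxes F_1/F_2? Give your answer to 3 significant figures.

0.518

L_1/L_2 = (R_1/R_2)²(T_1/T_2)⁴ = (4.00)² × (3.00)⁴ = 1296.
F_1/F_2 = (L_1/L_2)/(d_1/d_2)² = 1296 / (50.0)² = 0.5184.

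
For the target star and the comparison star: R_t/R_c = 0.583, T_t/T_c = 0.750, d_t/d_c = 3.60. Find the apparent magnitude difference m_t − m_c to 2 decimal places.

5.20

L_t/L_c = (0.583)²(0.750)⁴ = 0.1075.
F_t/F_c = (L_t/L_c)/(d_t/d_c)² = 0.1075/12.96 = 0.008298.
m_t − m_c = −2.5 log₁₀(0.008298) = 5.20.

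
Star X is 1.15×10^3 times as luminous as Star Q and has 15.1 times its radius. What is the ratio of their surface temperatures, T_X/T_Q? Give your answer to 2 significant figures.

L ∝ R²T⁴ gives T ∝ (L/R²)^(1/4), so
T_X/T_Q = (1.15×10^3 / 15.1²)^(1/4) = (5.044)^(1/4) = 1.499.

1.5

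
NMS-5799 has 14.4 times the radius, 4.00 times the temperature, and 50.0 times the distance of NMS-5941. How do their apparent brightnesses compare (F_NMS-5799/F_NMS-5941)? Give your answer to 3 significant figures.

21.2

L_NMS-5799/L_NMS-5941 = (R_NMS-5799/R_NMS-5941)²(T_NMS-5799/T_NMS-5941)⁴ = (14.4)² × (4.00)⁴ = 5.308×10^4.
F_NMS-5799/F_NMS-5941 = (L_NMS-5799/L_NMS-5941)/(d_NMS-5799/d_NMS-5941)² = 5.308×10^4 / (50.0)² = 21.23.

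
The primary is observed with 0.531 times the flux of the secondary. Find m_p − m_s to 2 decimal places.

m_p − m_s = −2.5 log₁₀(F_p/F_s) = −2.5 log₁₀(0.531) = −2.5 × (-0.275) = 0.687.

0.69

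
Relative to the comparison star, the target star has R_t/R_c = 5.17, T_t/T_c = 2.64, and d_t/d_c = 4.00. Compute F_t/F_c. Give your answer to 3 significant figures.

81.1

L_t/L_c = (R_t/R_c)²(T_t/T_c)⁴ = (5.17)² × (2.64)⁴ = 1298.
F_t/F_c = (L_t/L_c)/(d_t/d_c)² = 1298 / (4.00)² = 81.15.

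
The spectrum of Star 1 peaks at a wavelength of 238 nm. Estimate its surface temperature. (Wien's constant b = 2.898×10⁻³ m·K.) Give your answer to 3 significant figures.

T = b/λ_max = 2.898×10⁻³ / (238×10⁻⁹) = 1.218×10^4 K.

1.22×10^4 K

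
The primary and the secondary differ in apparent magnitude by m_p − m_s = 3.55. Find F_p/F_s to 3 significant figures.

F_p/F_s = 10^(−(m_p − m_s)/2.5) = 10^(-3.55/2.5) = 10^-1.420 = 0.03802.

0.0380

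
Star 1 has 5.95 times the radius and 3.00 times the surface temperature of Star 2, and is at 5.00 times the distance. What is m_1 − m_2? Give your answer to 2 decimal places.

L_1/L_2 = (5.95)²(3.00)⁴ = 2868.
F_1/F_2 = (L_1/L_2)/(d_1/d_2)² = 2868/25.00 = 114.7.
m_1 − m_2 = −2.5 log₁₀(114.7) = -5.15.

-5.15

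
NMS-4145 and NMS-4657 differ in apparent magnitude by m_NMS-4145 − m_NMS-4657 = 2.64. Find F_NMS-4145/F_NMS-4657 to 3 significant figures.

F_NMS-4145/F_NMS-4657 = 10^(−(m_NMS-4145 − m_NMS-4657)/2.5) = 10^(-2.64/2.5) = 10^-1.056 = 0.08790.

0.0879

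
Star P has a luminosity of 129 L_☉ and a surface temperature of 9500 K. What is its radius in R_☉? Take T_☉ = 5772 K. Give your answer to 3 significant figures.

R/R_☉ = √(L/L_☉) / (T/T_☉)² = √(129) / (1.646)²
       = 11.36 / 2.709 = 4.193.

4.19 R_☉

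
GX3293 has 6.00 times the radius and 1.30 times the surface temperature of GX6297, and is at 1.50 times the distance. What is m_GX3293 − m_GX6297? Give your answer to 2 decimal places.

L_GX3293/L_GX6297 = (6.00)²(1.30)⁴ = 102.8.
F_GX3293/F_GX6297 = (L_GX3293/L_GX6297)/(d_GX3293/d_GX6297)² = 102.8/2.250 = 45.70.
m_GX3293 − m_GX6297 = −2.5 log₁₀(45.70) = -4.15.

-4.15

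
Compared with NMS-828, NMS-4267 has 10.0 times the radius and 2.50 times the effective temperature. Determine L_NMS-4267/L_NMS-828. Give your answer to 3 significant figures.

3.91×10^3

From the Stefan–Boltzmann law, L ∝ R²T⁴, so
L_NMS-4267/L_NMS-828 = (R_NMS-4267/R_NMS-828)² (T_NMS-4267/T_NMS-828)⁴ = (10.0)² × (2.50)⁴ = 100.0 × 39.06 = 3906.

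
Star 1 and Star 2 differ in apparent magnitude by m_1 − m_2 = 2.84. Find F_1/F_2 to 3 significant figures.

F_1/F_2 = 10^(−(m_1 − m_2)/2.5) = 10^(-2.84/2.5) = 10^-1.136 = 0.07311.

0.0731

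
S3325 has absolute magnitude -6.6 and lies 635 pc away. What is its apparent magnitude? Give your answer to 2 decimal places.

2.41

m = M + 5 log₁₀(d/10 pc) = -6.6 + 5 log₁₀(635/10)
  = -6.6 + 5 × 1.803 = -6.6 + 9.01 = 2.41.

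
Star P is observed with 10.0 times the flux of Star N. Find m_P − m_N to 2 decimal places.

m_P − m_N = −2.5 log₁₀(F_P/F_N) = −2.5 log₁₀(10.0) = −2.5 × (1.000) = -2.500.

-2.50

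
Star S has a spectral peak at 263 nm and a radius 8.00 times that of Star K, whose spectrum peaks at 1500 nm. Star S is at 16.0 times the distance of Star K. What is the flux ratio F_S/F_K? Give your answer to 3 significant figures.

265

Wien's law: T_S/T_K = λ_K/λ_S = 1500/263 = 5.703.
L_S/L_K = (R_S/R_K)²(T_S/T_K)⁴ = (8.00)²(5.703)⁴ = 6.772×10^4.
F_S/F_K = (L_S/L_K)/(d_S/d_K)² = 6.772×10^4/(16.0)² = 264.5.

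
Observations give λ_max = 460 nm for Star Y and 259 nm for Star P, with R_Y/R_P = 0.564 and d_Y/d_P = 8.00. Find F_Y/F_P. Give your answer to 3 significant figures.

Wien's law: T_Y/T_P = λ_P/λ_Y = 259/460 = 0.5630.
L_Y/L_P = (R_Y/R_P)²(T_Y/T_P)⁴ = (0.564)²(0.5630)⁴ = 0.03197.
F_Y/F_P = (L_Y/L_P)/(d_Y/d_P)² = 0.03197/(8.00)² = 4.995×10^-4.

5.00×10^-4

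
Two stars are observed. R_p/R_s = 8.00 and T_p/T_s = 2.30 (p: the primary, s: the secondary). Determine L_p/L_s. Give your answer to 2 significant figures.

1.8×10^3

From the Stefan–Boltzmann law, L ∝ R²T⁴, so
L_p/L_s = (R_p/R_s)² (T_p/T_s)⁴ = (8.00)² × (2.30)⁴ = 64.00 × 27.98 = 1791.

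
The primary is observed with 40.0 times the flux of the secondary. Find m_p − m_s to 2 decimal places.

-4.01

m_p − m_s = −2.5 log₁₀(F_p/F_s) = −2.5 log₁₀(40.0) = −2.5 × (1.602) = -4.005.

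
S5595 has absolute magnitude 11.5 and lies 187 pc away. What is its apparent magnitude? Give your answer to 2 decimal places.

17.86

m = M + 5 log₁₀(d/10 pc) = 11.5 + 5 log₁₀(187/10)
  = 11.5 + 5 × 1.272 = 11.5 + 6.36 = 17.86.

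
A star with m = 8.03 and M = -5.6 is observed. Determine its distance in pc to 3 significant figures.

m − M = 5 log₁₀(d/10 pc)
8.03 − (-5.6) = 13.63 = 5 log₁₀(d/10)
d = 10 × 10^(13.63/5) = 10 × 10^2.726 = 5321 pc.

5.32×10^3 pc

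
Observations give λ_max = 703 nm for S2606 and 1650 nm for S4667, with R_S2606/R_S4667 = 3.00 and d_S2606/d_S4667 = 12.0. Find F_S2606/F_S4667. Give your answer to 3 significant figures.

1.90

Wien's law: T_S2606/T_S4667 = λ_S4667/λ_S2606 = 1650/703 = 2.347.
L_S2606/L_S4667 = (R_S2606/R_S4667)²(T_S2606/T_S4667)⁴ = (3.00)²(2.347)⁴ = 273.1.
F_S2606/F_S4667 = (L_S2606/L_S4667)/(d_S2606/d_S4667)² = 273.1/(12.0)² = 1.897.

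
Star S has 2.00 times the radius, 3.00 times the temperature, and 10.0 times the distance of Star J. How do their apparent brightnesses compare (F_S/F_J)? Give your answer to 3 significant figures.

L_S/L_J = (R_S/R_J)²(T_S/T_J)⁴ = (2.00)² × (3.00)⁴ = 324.0.
F_S/F_J = (L_S/L_J)/(d_S/d_J)² = 324.0 / (10.0)² = 3.240.

3.24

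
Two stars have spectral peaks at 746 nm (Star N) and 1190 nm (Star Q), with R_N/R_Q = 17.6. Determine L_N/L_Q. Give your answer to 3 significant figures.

Wien's law gives T ∝ 1/λ_max, so T_N/T_Q = λ_Q/λ_N = 1190/746 = 1.595.
Then L ∝ R²T⁴ gives L_N/L_Q = (17.6)² × (1.595)⁴ = 309.8 × 6.475 = 2006.

2.01×10^3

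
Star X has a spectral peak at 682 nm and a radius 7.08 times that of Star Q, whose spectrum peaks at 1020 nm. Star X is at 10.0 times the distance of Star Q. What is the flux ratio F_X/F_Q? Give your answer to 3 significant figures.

2.51

Wien's law: T_X/T_Q = λ_Q/λ_X = 1020/682 = 1.496.
L_X/L_Q = (R_X/R_Q)²(T_X/T_Q)⁴ = (7.08)²(1.496)⁴ = 250.8.
F_X/F_Q = (L_X/L_Q)/(d_X/d_Q)² = 250.8/(10.0)² = 2.508.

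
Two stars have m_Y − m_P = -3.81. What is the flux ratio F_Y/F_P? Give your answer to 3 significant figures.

33.4

F_Y/F_P = 10^(−(m_Y − m_P)/2.5) = 10^(3.81/2.5) = 10^1.524 = 33.42.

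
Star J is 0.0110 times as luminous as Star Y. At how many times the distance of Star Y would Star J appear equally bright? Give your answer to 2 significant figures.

0.10

Equal flux requires L_J/d_J² = L_Y/d_Y², so d_J/d_Y = √(L_J/L_Y)
= √(0.0110) = 0.1049.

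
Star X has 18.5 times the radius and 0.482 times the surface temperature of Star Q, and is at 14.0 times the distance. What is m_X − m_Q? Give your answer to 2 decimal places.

2.56

L_X/L_Q = (18.5)²(0.482)⁴ = 18.47.
F_X/F_Q = (L_X/L_Q)/(d_X/d_Q)² = 18.47/196.0 = 0.09425.
m_X − m_Q = −2.5 log₁₀(0.09425) = 2.56.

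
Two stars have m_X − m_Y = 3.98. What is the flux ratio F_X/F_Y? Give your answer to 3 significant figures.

0.0256

F_X/F_Y = 10^(−(m_X − m_Y)/2.5) = 10^(-3.98/2.5) = 10^-1.592 = 0.02559.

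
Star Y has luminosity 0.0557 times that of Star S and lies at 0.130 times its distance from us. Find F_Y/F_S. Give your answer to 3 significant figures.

3.30

F = L/(4πd²), so F_Y/F_S = (L_Y/L_S) / (d_Y/d_S)²
= 0.0557 / (0.130)² = 0.0557 / 0.01690 = 3.296.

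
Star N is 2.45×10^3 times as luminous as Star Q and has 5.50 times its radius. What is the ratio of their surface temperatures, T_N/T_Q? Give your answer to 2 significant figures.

3.0

L ∝ R²T⁴ gives T ∝ (L/R²)^(1/4), so
T_N/T_Q = (2.45×10^3 / 5.50²)^(1/4) = (80.99)^(1/4) = 3.000.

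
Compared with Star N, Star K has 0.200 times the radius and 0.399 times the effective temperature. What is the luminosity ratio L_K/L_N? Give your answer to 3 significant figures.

From the Stefan–Boltzmann law, L ∝ R²T⁴, so
L_K/L_N = (R_K/R_N)² (T_K/T_N)⁴ = (0.200)² × (0.399)⁴ = 0.04000 × 0.02534 = 0.001014.

0.00101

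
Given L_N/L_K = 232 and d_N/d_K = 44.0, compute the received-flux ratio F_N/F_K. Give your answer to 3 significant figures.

F = L/(4πd²), so F_N/F_K = (L_N/L_K) / (d_N/d_K)²
= 232 / (44.0)² = 232 / 1936 = 0.1198.

0.120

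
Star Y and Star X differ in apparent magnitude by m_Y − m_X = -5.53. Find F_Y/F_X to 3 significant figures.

F_Y/F_X = 10^(−(m_Y − m_X)/2.5) = 10^(5.53/2.5) = 10^2.212 = 162.9.

163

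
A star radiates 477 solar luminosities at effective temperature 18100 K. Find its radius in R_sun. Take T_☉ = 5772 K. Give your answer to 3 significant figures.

2.22 R_sun

R/R_☉ = √(L/L_☉) / (T/T_☉)² = √(477) / (3.136)²
       = 21.84 / 9.833 = 2.221.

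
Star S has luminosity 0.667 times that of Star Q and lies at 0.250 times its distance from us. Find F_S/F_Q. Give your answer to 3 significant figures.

10.7

F = L/(4πd²), so F_S/F_Q = (L_S/L_Q) / (d_S/d_Q)²
= 0.667 / (0.250)² = 0.667 / 0.06250 = 10.67.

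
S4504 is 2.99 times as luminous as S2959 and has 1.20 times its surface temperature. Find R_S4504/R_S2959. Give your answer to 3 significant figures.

L ∝ R²T⁴ gives R ∝ √L / T², so
R_S4504/R_S2959 = √(2.99) / (1.20)² = 1.729 / 1.440 = 1.201.

1.20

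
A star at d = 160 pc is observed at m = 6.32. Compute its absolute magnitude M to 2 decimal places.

M = m − 5 log₁₀(d/10 pc) = 6.32 − 5 log₁₀(160/10)
  = 6.32 − 5 × 1.204 = 6.32 − 6.02 = 0.30.

0.30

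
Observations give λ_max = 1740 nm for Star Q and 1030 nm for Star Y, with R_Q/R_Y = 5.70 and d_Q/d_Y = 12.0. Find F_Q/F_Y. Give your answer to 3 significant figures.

0.0277

Wien's law: T_Q/T_Y = λ_Y/λ_Q = 1030/1740 = 0.5920.
L_Q/L_Y = (R_Q/R_Y)²(T_Q/T_Y)⁴ = (5.70)²(0.5920)⁴ = 3.989.
F_Q/F_Y = (L_Q/L_Y)/(d_Q/d_Y)² = 3.989/(12.0)² = 0.02770.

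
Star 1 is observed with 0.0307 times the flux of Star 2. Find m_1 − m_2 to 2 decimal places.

3.78

m_1 − m_2 = −2.5 log₁₀(F_1/F_2) = −2.5 log₁₀(0.0307) = −2.5 × (-1.513) = 3.782.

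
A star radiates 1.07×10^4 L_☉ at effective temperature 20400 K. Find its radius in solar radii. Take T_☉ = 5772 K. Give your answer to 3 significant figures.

8.28 solar radii

R/R_☉ = √(L/L_☉) / (T/T_☉)² = √(1.07×10^4) / (3.534)²
       = 103.4 / 12.49 = 8.281.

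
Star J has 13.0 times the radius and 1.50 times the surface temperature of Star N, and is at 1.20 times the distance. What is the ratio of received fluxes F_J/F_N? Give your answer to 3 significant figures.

594

L_J/L_N = (R_J/R_N)²(T_J/T_N)⁴ = (13.0)² × (1.50)⁴ = 855.6.
F_J/F_N = (L_J/L_N)/(d_J/d_N)² = 855.6 / (1.20)² = 594.1.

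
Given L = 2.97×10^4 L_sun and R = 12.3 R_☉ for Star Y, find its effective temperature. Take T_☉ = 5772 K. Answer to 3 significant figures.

T/T_☉ = (L/L_☉)^(1/4) / (R/R_☉)^(1/2)
T = 5772 × (2.97×10^4)^(1/4) / √(12.3) = 5772 × 13.13 / 3.507 = 2.161×10^4 K.

2.16×10^4 K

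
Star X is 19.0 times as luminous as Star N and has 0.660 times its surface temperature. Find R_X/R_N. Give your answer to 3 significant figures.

L ∝ R²T⁴ gives R ∝ √L / T², so
R_X/R_N = √(19.0) / (0.660)² = 4.359 / 0.4356 = 10.01.

10.0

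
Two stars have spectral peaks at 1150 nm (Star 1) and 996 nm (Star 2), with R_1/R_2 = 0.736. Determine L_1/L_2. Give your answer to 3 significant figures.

Wien's law gives T ∝ 1/λ_max, so T_1/T_2 = λ_2/λ_1 = 996/1150 = 0.8661.
Then L ∝ R²T⁴ gives L_1/L_2 = (0.736)² × (0.8661)⁴ = 0.5417 × 0.5627 = 0.3048.

0.305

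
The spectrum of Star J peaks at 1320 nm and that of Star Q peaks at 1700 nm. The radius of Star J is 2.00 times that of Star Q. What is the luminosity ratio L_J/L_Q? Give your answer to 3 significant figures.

11.0

Wien's law gives T ∝ 1/λ_max, so T_J/T_Q = λ_Q/λ_J = 1700/1320 = 1.288.
Then L ∝ R²T⁴ gives L_J/L_Q = (2.00)² × (1.288)⁴ = 4.000 × 2.751 = 11.00.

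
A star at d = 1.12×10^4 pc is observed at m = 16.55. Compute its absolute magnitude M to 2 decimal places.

M = m − 5 log₁₀(d/10 pc) = 16.55 − 5 log₁₀(1.12×10^4/10)
  = 16.55 − 5 × 3.049 = 16.55 − 15.25 = 1.30.

1.30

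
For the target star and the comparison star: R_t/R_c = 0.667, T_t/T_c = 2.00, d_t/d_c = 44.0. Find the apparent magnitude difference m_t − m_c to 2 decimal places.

L_t/L_c = (0.667)²(2.00)⁴ = 7.118.
F_t/F_c = (L_t/L_c)/(d_t/d_c)² = 7.118/1936 = 0.003677.
m_t − m_c = −2.5 log₁₀(0.003677) = 6.09.

6.09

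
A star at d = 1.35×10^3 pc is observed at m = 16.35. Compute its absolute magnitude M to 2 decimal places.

M = m − 5 log₁₀(d/10 pc) = 16.35 − 5 log₁₀(1.35×10^3/10)
  = 16.35 − 5 × 2.130 = 16.35 − 10.65 = 5.70.

5.70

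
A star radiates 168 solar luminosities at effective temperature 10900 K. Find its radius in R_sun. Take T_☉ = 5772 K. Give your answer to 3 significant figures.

R/R_☉ = √(L/L_☉) / (T/T_☉)² = √(168) / (1.888)²
       = 12.96 / 3.566 = 3.635.

3.63 R_sun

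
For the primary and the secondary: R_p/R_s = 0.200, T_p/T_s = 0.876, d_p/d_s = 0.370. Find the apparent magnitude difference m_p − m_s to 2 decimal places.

1.91

L_p/L_s = (0.200)²(0.876)⁴ = 0.02355.
F_p/F_s = (L_p/L_s)/(d_p/d_s)² = 0.02355/0.1369 = 0.1721.
m_p − m_s = −2.5 log₁₀(0.1721) = 1.91.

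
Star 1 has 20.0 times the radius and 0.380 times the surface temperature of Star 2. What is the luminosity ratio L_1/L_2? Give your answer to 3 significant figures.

8.34

From the Stefan–Boltzmann law, L ∝ R²T⁴, so
L_1/L_2 = (R_1/R_2)² (T_1/T_2)⁴ = (20.0)² × (0.380)⁴ = 400.0 × 0.02085 = 8.341.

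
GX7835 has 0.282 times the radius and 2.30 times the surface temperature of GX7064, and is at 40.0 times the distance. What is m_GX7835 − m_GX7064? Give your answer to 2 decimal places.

L_GX7835/L_GX7064 = (0.282)²(2.30)⁴ = 2.225.
F_GX7835/F_GX7064 = (L_GX7835/L_GX7064)/(d_GX7835/d_GX7064)² = 2.225/1600 = 0.001391.
m_GX7835 − m_GX7064 = −2.5 log₁₀(0.001391) = 7.14.

7.14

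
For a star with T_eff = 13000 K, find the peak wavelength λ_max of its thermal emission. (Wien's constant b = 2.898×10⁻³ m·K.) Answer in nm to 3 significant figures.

223 nm

λ_max = b/T = 2.898×10⁻³ / 13000 = 2.23×10^-7 m = 222.9 nm.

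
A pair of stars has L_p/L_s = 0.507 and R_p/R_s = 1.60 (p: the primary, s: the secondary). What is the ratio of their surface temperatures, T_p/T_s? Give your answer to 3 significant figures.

L ∝ R²T⁴ gives T ∝ (L/R²)^(1/4), so
T_p/T_s = (0.507 / 1.60²)^(1/4) = (0.1980)^(1/4) = 0.6671.

0.667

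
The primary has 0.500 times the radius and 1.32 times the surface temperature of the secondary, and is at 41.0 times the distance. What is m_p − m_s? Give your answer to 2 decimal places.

L_p/L_s = (0.500)²(1.32)⁴ = 0.7590.
F_p/F_s = (L_p/L_s)/(d_p/d_s)² = 0.7590/1681 = 4.515×10^-4.
m_p − m_s = −2.5 log₁₀(4.515×10^-4) = 8.36.

8.36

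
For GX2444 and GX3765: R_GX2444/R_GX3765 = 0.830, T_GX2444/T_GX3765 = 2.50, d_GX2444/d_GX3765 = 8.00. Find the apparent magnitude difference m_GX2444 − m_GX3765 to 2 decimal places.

L_GX2444/L_GX3765 = (0.830)²(2.50)⁴ = 26.91.
F_GX2444/F_GX3765 = (L_GX2444/L_GX3765)/(d_GX2444/d_GX3765)² = 26.91/64.00 = 0.4205.
m_GX2444 − m_GX3765 = −2.5 log₁₀(0.4205) = 0.94.

0.94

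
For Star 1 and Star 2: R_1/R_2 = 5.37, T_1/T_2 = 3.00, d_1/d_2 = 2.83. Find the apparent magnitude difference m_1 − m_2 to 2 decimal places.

L_1/L_2 = (5.37)²(3.00)⁴ = 2336.
F_1/F_2 = (L_1/L_2)/(d_1/d_2)² = 2336/8.009 = 291.6.
m_1 − m_2 = −2.5 log₁₀(291.6) = -6.16.

-6.16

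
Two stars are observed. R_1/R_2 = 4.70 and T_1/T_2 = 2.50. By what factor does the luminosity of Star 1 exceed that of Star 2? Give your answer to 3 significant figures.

863

From the Stefan–Boltzmann law, L ∝ R²T⁴, so
L_1/L_2 = (R_1/R_2)² (T_1/T_2)⁴ = (4.70)² × (2.50)⁴ = 22.09 × 39.06 = 862.9.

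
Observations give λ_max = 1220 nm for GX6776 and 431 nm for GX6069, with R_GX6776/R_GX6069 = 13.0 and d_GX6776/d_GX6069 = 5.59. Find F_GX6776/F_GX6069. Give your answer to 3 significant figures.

0.0842

Wien's law: T_GX6776/T_GX6069 = λ_GX6069/λ_GX6776 = 431/1220 = 0.3533.
L_GX6776/L_GX6069 = (R_GX6776/R_GX6069)²(T_GX6776/T_GX6069)⁴ = (13.0)²(0.3533)⁴ = 2.632.
F_GX6776/F_GX6069 = (L_GX6776/L_GX6069)/(d_GX6776/d_GX6069)² = 2.632/(5.59)² = 0.08424.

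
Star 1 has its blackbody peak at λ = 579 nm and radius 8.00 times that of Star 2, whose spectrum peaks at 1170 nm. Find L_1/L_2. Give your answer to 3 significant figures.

Wien's law gives T ∝ 1/λ_max, so T_1/T_2 = λ_2/λ_1 = 1170/579 = 2.021.
Then L ∝ R²T⁴ gives L_1/L_2 = (8.00)² × (2.021)⁴ = 64.00 × 16.67 = 1067.

1.07×10^3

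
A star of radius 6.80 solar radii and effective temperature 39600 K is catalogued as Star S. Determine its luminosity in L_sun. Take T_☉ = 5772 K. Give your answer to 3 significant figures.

1.02×10^5 L_sun

L/L_☉ = (R/R_☉)² (T/T_☉)⁴ = (6.80)² × (39600/5772)⁴
       = 46.24 × (6.861)⁴ = 46.24 × 2216 = 1.024×10^5.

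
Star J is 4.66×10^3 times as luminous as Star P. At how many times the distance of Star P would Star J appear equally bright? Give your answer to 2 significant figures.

Equal flux requires L_J/d_J² = L_P/d_P², so d_J/d_P = √(L_J/L_P)
= √(4.66×10^3) = 68.26.

68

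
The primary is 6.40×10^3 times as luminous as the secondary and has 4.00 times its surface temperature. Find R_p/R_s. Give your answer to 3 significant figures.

L ∝ R²T⁴ gives R ∝ √L / T², so
R_p/R_s = √(6.40×10^3) / (4.00)² = 80.00 / 16.00 = 5.000.

5.00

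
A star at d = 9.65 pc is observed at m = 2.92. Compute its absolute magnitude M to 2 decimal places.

3.00

M = m − 5 log₁₀(d/10 pc) = 2.92 − 5 log₁₀(9.65/10)
  = 2.92 − 5 × -0.015 = 2.92 − -0.08 = 3.00.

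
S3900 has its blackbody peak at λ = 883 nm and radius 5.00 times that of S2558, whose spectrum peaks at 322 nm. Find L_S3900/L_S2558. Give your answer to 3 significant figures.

0.442

Wien's law gives T ∝ 1/λ_max, so T_S3900/T_S2558 = λ_S2558/λ_S3900 = 322/883 = 0.3647.
Then L ∝ R²T⁴ gives L_S3900/L_S2558 = (5.00)² × (0.3647)⁴ = 25.00 × 0.01768 = 0.4421.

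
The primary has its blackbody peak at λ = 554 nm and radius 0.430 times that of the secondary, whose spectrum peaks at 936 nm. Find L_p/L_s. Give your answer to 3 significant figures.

Wien's law gives T ∝ 1/λ_max, so T_p/T_s = λ_s/λ_p = 936/554 = 1.690.
Then L ∝ R²T⁴ gives L_p/L_s = (0.430)² × (1.690)⁴ = 0.1849 × 8.148 = 1.507.

1.51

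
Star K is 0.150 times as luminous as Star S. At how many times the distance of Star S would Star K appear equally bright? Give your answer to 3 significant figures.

0.387

Equal flux requires L_K/d_K² = L_S/d_S², so d_K/d_S = √(L_K/L_S)
= √(0.150) = 0.3873.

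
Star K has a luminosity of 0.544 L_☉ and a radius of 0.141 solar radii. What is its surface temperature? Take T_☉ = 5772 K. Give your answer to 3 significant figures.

T/T_☉ = (L/L_☉)^(1/4) / (R/R_☉)^(1/2)
T = 5772 × (0.544)^(1/4) / √(0.141) = 5772 × 0.8588 / 0.3755 = 1.320×10^4 K.

1.32×10^4 K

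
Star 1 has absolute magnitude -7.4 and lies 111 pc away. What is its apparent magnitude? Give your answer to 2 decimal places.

m = M + 5 log₁₀(d/10 pc) = -7.4 + 5 log₁₀(111/10)
  = -7.4 + 5 × 1.045 = -7.4 + 5.23 = -2.17.

-2.17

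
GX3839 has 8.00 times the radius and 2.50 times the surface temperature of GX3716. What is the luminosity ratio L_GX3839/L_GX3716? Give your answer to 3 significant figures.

From the Stefan–Boltzmann law, L ∝ R²T⁴, so
L_GX3839/L_GX3716 = (R_GX3839/R_GX3716)² (T_GX3839/T_GX3716)⁴ = (8.00)² × (2.50)⁴ = 64.00 × 39.06 = 2500.

2.50×10^3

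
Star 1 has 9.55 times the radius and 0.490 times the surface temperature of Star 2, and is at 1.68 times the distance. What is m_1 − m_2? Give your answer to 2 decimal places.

-0.68

L_1/L_2 = (9.55)²(0.490)⁴ = 5.258.
F_1/F_2 = (L_1/L_2)/(d_1/d_2)² = 5.258/2.822 = 1.863.
m_1 − m_2 = −2.5 log₁₀(1.863) = -0.68.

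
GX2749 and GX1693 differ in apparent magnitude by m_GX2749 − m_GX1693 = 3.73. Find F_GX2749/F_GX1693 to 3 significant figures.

0.0322

F_GX2749/F_GX1693 = 10^(−(m_GX2749 − m_GX1693)/2.5) = 10^(-3.73/2.5) = 10^-1.492 = 0.03221.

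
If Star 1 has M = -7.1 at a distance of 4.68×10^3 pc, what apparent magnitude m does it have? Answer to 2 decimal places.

m = M + 5 log₁₀(d/10 pc) = -7.1 + 5 log₁₀(4.68×10^3/10)
  = -7.1 + 5 × 2.670 = -7.1 + 13.35 = 6.25.

6.25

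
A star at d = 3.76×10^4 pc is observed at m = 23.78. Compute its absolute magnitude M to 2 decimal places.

M = m − 5 log₁₀(d/10 pc) = 23.78 − 5 log₁₀(3.76×10^4/10)
  = 23.78 − 5 × 3.575 = 23.78 − 17.88 = 5.90.

5.90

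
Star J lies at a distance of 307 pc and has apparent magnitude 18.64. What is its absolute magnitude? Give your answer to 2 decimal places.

11.20

M = m − 5 log₁₀(d/10 pc) = 18.64 − 5 log₁₀(307/10)
  = 18.64 − 5 × 1.487 = 18.64 − 7.44 = 11.20.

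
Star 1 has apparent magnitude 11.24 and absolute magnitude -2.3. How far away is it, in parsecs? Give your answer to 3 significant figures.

m − M = 5 log₁₀(d/10 pc)
11.24 − (-2.3) = 13.54 = 5 log₁₀(d/10)
d = 10 × 10^(13.54/5) = 10 × 10^2.708 = 5105 pc.

5.11×10^3 pc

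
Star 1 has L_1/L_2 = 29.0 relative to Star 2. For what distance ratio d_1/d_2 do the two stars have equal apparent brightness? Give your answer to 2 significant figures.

5.4

Equal flux requires L_1/d_1² = L_2/d_2², so d_1/d_2 = √(L_1/L_2)
= √(29.0) = 5.385.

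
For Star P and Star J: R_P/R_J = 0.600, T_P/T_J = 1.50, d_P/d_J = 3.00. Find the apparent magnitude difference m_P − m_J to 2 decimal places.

1.73

L_P/L_J = (0.600)²(1.50)⁴ = 1.823.
F_P/F_J = (L_P/L_J)/(d_P/d_J)² = 1.823/9.000 = 0.2025.
m_P − m_J = −2.5 log₁₀(0.2025) = 1.73.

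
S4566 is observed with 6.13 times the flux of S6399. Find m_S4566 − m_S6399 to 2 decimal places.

m_S4566 − m_S6399 = −2.5 log₁₀(F_S4566/F_S6399) = −2.5 log₁₀(6.13) = −2.5 × (0.787) = -1.969.

-1.97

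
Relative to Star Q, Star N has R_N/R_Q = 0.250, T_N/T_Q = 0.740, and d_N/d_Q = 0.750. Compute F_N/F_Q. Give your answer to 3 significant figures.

L_N/L_Q = (R_N/R_Q)²(T_N/T_Q)⁴ = (0.250)² × (0.740)⁴ = 0.01874.
F_N/F_Q = (L_N/L_Q)/(d_N/d_Q)² = 0.01874 / (0.750)² = 0.03332.

0.0333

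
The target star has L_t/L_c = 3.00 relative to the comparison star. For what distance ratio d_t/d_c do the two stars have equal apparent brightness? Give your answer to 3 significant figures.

Equal flux requires L_t/d_t² = L_c/d_c², so d_t/d_c = √(L_t/L_c)
= √(3.00) = 1.732.

1.73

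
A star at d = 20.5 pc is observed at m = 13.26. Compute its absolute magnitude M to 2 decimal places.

11.70

M = m − 5 log₁₀(d/10 pc) = 13.26 − 5 log₁₀(20.5/10)
  = 13.26 − 5 × 0.312 = 13.26 − 1.56 = 11.70.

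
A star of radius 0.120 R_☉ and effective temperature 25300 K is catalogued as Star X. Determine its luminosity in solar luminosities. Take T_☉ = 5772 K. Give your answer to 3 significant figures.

5.32 solar luminosities

L/L_☉ = (R/R_☉)² (T/T_☉)⁴ = (0.120)² × (25300/5772)⁴
       = 0.01440 × (4.383)⁴ = 0.01440 × 369.1 = 5.315.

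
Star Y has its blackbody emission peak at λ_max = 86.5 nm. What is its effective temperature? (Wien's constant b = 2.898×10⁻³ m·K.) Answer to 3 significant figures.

3.35×10^4 K

T = b/λ_max = 2.898×10⁻³ / (86.5×10⁻⁹) = 3.350×10^4 K.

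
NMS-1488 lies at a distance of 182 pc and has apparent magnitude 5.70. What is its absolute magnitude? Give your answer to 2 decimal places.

-0.60

M = m − 5 log₁₀(d/10 pc) = 5.70 − 5 log₁₀(182/10)
  = 5.70 − 5 × 1.260 = 5.70 − 6.30 = -0.60.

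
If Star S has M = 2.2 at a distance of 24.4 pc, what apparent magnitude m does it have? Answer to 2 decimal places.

4.14

m = M + 5 log₁₀(d/10 pc) = 2.2 + 5 log₁₀(24.4/10)
  = 2.2 + 5 × 0.387 = 2.2 + 1.94 = 4.14.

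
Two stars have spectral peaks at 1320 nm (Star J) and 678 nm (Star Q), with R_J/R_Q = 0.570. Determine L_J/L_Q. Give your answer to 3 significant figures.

Wien's law gives T ∝ 1/λ_max, so T_J/T_Q = λ_Q/λ_J = 678/1320 = 0.5136.
Then L ∝ R²T⁴ gives L_J/L_Q = (0.570)² × (0.5136)⁴ = 0.3249 × 0.06960 = 0.02261.

0.0226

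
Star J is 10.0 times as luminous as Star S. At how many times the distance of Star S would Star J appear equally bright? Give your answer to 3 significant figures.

Equal flux requires L_J/d_J² = L_S/d_S², so d_J/d_S = √(L_J/L_S)
= √(10.0) = 3.162.

3.16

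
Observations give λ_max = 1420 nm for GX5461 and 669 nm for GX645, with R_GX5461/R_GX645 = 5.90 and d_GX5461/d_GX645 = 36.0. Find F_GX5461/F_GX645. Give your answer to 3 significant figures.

0.00132

Wien's law: T_GX5461/T_GX645 = λ_GX645/λ_GX5461 = 669/1420 = 0.4711.
L_GX5461/L_GX645 = (R_GX5461/R_GX645)²(T_GX5461/T_GX645)⁴ = (5.90)²(0.4711)⁴ = 1.715.
F_GX5461/F_GX645 = (L_GX5461/L_GX645)/(d_GX5461/d_GX645)² = 1.715/(36.0)² = 0.001323.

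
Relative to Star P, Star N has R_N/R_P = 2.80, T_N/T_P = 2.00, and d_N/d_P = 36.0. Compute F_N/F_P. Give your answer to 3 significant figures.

L_N/L_P = (R_N/R_P)²(T_N/T_P)⁴ = (2.80)² × (2.00)⁴ = 125.4.
F_N/F_P = (L_N/L_P)/(d_N/d_P)² = 125.4 / (36.0)² = 0.09679.

0.0968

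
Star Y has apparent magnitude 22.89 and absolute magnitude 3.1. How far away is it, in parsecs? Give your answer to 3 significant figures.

9.08×10^4 pc

m − M = 5 log₁₀(d/10 pc)
22.89 − (3.1) = 19.79 = 5 log₁₀(d/10)
d = 10 × 10^(19.79/5) = 10 × 10^3.958 = 9.078×10^4 pc.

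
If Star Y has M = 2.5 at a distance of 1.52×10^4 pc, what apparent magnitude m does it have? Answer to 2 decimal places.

m = M + 5 log₁₀(d/10 pc) = 2.5 + 5 log₁₀(1.52×10^4/10)
  = 2.5 + 5 × 3.182 = 2.5 + 15.91 = 18.41.

18.41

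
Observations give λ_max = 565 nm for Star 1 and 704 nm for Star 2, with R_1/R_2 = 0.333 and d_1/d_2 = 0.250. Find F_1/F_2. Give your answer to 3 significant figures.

Wien's law: T_1/T_2 = λ_2/λ_1 = 704/565 = 1.246.
L_1/L_2 = (R_1/R_2)²(T_1/T_2)⁴ = (0.333)²(1.246)⁴ = 0.2673.
F_1/F_2 = (L_1/L_2)/(d_1/d_2)² = 0.2673/(0.250)² = 4.277.

4.28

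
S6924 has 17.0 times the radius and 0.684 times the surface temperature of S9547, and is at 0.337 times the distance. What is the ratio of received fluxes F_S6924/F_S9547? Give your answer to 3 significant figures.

557

L_S6924/L_S9547 = (R_S6924/R_S9547)²(T_S6924/T_S9547)⁴ = (17.0)² × (0.684)⁴ = 63.26.
F_S6924/F_S9547 = (L_S6924/L_S9547)/(d_S6924/d_S9547)² = 63.26 / (0.337)² = 557.0.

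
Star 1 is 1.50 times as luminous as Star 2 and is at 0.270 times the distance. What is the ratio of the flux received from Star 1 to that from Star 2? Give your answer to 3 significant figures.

F = L/(4πd²), so F_1/F_2 = (L_1/L_2) / (d_1/d_2)²
= 1.50 / (0.270)² = 1.50 / 0.07290 = 20.58.

20.6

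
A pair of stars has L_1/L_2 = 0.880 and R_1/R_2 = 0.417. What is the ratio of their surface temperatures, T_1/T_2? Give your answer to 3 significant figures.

L ∝ R²T⁴ gives T ∝ (L/R²)^(1/4), so
T_1/T_2 = (0.880 / 0.417²)^(1/4) = (5.061)^(1/4) = 1.500.

1.50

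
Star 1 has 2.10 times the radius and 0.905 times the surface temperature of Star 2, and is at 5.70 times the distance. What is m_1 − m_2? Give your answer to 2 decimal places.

2.60

L_1/L_2 = (2.10)²(0.905)⁴ = 2.958.
F_1/F_2 = (L_1/L_2)/(d_1/d_2)² = 2.958/32.49 = 0.09105.
m_1 − m_2 = −2.5 log₁₀(0.09105) = 2.60.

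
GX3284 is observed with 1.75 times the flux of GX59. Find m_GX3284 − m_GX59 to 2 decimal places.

-0.61

m_GX3284 − m_GX59 = −2.5 log₁₀(F_GX3284/F_GX59) = −2.5 log₁₀(1.75) = −2.5 × (0.243) = -0.608.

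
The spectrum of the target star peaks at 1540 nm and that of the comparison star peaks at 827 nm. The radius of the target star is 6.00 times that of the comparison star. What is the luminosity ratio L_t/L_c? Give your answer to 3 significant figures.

2.99

Wien's law gives T ∝ 1/λ_max, so T_t/T_c = λ_c/λ_t = 827/1540 = 0.5370.
Then L ∝ R²T⁴ gives L_t/L_c = (6.00)² × (0.5370)⁴ = 36.00 × 0.08316 = 2.994.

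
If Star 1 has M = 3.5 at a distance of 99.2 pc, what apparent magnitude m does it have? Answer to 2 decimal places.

m = M + 5 log₁₀(d/10 pc) = 3.5 + 5 log₁₀(99.2/10)
  = 3.5 + 5 × 0.997 = 3.5 + 4.98 = 8.48.

8.48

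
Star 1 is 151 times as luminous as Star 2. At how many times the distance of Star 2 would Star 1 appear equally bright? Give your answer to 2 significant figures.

Equal flux requires L_1/d_1² = L_2/d_2², so d_1/d_2 = √(L_1/L_2)
= √(151) = 12.29.

12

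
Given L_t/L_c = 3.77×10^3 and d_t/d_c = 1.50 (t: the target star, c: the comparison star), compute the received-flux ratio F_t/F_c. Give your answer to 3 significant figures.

1.68×10^3

F = L/(4πd²), so F_t/F_c = (L_t/L_c) / (d_t/d_c)²
= 3.77×10^3 / (1.50)² = 3.77×10^3 / 2.250 = 1676.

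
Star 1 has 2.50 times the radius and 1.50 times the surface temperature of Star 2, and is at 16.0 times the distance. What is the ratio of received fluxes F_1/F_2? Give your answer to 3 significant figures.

L_1/L_2 = (R_1/R_2)²(T_1/T_2)⁴ = (2.50)² × (1.50)⁴ = 31.64.
F_1/F_2 = (L_1/L_2)/(d_1/d_2)² = 31.64 / (16.0)² = 0.1236.

0.124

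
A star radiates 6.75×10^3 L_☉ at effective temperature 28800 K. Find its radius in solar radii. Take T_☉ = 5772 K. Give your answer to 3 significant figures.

R/R_☉ = √(L/L_☉) / (T/T_☉)² = √(6.75×10^3) / (4.990)²
       = 82.16 / 24.90 = 3.300.

3.30 solar radii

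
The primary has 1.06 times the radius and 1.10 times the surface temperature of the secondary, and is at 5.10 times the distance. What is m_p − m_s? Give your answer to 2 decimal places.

L_p/L_s = (1.06)²(1.10)⁴ = 1.645.
F_p/F_s = (L_p/L_s)/(d_p/d_s)² = 1.645/26.01 = 0.06325.
m_p − m_s = −2.5 log₁₀(0.06325) = 3.00.

3.00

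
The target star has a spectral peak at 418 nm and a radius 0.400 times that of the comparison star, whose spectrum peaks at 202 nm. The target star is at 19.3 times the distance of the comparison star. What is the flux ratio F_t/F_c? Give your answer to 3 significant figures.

2.34×10^-5

Wien's law: T_t/T_c = λ_c/λ_t = 202/418 = 0.4833.
L_t/L_c = (R_t/R_c)²(T_t/T_c)⁴ = (0.400)²(0.4833)⁴ = 0.008726.
F_t/F_c = (L_t/L_c)/(d_t/d_c)² = 0.008726/(19.3)² = 2.343×10^-5.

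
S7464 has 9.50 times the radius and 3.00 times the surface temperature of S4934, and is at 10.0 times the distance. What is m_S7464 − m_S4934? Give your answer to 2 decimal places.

L_S7464/L_S4934 = (9.50)²(3.00)⁴ = 7310.
F_S7464/F_S4934 = (L_S7464/L_S4934)/(d_S7464/d_S4934)² = 7310/100.0 = 73.10.
m_S7464 − m_S4934 = −2.5 log₁₀(73.10) = -4.66.

-4.66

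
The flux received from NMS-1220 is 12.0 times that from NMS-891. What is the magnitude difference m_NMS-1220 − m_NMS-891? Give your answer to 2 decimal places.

-2.70

m_NMS-1220 − m_NMS-891 = −2.5 log₁₀(F_NMS-1220/F_NMS-891) = −2.5 log₁₀(12.0) = −2.5 × (1.079) = -2.698.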